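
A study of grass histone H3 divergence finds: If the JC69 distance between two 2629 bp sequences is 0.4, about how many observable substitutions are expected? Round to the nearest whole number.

815

Invert JC69: p = (3/4)(1 − e^(−4d/3)) = 0.75 × (1 − e^(-0.533333)) = 0.75 × (1 − 0.586646) = 0.310016.
Expected differing sites = pL ≈ 0.310016 × 2629 = 815.032064 ≈ 815.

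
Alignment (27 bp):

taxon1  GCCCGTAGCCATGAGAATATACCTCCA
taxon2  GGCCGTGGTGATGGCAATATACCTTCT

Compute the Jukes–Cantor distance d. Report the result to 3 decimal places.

The sequences differ at 8 of 27 sites (2, 7, 9, 10, 14, 15, 25, 27), so p = 8/27 ≈ 0.296296.
d = −(3/4) ln(1 − 4p/3) = −0.75 ln(1 − 0.395061) = −0.75 ln(0.604939)
  = −0.75 × (-0.502628) = 0.376971 substitutions/site.

0.377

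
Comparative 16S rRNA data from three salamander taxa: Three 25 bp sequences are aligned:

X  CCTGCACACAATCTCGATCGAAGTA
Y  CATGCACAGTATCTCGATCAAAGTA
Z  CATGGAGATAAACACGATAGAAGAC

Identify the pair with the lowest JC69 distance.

X and Y

X–Y: 4/25 differ, p = 0.160, d = 0.180.
X–Z: 9/25 differ, p = 0.360, d = 0.490.
Y–Z: 10/25 differ, p = 0.400, d = 0.572.
The smallest distance is between X and Y.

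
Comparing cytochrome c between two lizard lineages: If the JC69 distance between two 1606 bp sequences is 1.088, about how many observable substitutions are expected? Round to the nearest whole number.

Invert JC69: p = (3/4)(1 − e^(−4d/3)) = 0.75 × (1 − e^(-1.450667)) = 0.75 × (1 − 0.234414) = 0.574190.
Expected differing sites = pL ≈ 0.574190 × 1606 = 922.14914 ≈ 922.

922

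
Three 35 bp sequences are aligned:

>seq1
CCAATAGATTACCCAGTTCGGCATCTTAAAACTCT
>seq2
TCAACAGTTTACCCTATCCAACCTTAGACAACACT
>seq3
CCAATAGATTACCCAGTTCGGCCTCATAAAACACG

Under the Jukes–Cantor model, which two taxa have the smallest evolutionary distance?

seq1 and seq3

seq1–seq2: 14/35 differ, p = 0.400, d = 0.572.
seq1–seq3: 4/35 differ, p = 0.114, d = 0.124.
seq2–seq3: 12/35 differ, p = 0.343, d = 0.458.
The smallest distance is between seq1 and seq3.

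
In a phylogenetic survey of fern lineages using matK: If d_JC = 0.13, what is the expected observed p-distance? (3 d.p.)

p = (3/4)(1 − e^(−4d/3)) = 0.75 × (1 − e^(-0.173333)) = 0.75 × (1 − 0.840858) = 0.119357.

0.119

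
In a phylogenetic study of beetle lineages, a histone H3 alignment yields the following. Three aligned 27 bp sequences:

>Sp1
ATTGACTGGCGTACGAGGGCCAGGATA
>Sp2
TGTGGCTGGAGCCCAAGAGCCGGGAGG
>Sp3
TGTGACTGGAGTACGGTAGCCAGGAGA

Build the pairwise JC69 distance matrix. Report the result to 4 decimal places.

Sp1–Sp2: 11/27 sites differ → p ≈ 0.407407, d = −0.75 ln(1 − 0.543209) = 0.587647 ≈ 0.5876.
Sp1–Sp3: 7/27 sites differ → p ≈ 0.259259, d = −0.75 ln(1 − 0.345679) = 0.318118 ≈ 0.3181.
Sp2–Sp3: 8/27 sites differ → p ≈ 0.296296, d = −0.75 ln(1 − 0.395061) = 0.376971 ≈ 0.3770.

d(Sp1,Sp2) = 0.5876, d(Sp1,Sp3) = 0.3181, d(Sp2,Sp3) = 0.3770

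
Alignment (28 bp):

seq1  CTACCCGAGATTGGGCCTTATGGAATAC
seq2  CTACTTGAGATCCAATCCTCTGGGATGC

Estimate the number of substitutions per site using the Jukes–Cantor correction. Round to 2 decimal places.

The sequences differ at 11 of 28 sites, so p = 11/28 ≈ 0.392857.
d = −(3/4) ln(1 − 4p/3) = −0.75 ln(1 − 0.523809) = −0.75 ln(0.476191)
  = −0.75 × (-0.741936) = 0.556452 substitutions/site.

0.56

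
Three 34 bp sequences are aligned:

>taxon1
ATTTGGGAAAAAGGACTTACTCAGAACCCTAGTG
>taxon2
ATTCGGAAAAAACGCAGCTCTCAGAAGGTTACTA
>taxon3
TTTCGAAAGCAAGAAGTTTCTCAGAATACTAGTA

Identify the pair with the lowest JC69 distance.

taxon1 and taxon3

taxon1–taxon2: 13/34 differ, p = 0.382, d = 0.535.
taxon1–taxon3: 12/34 differ, p = 0.353, d = 0.477.
taxon2–taxon3: 14/34 differ, p = 0.412, d = 0.597.
The smallest distance is between taxon1 and taxon3.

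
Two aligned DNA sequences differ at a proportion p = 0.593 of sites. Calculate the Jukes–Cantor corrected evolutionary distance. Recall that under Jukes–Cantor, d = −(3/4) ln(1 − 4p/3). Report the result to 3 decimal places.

1.173

d = −(3/4) ln(1 − 4p/3) = −0.75 ln(1 − 0.790667) = −0.75 ln(0.209333)
  = −0.75 × (-1.563829) = 1.172872 substitutions/site.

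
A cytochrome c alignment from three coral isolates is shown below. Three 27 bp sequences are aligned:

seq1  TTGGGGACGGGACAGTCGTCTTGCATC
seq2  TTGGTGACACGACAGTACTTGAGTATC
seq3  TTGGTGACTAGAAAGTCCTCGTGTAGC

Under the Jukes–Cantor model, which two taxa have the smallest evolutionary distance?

seq1–seq2: 9/27 differ, p = 0.333, d = 0.441.
seq1–seq3: 8/27 differ, p = 0.296, d = 0.377.
seq2–seq3: 7/27 differ, p = 0.259, d = 0.318.
The smallest distance is between seq2 and seq3.

seq2 and seq3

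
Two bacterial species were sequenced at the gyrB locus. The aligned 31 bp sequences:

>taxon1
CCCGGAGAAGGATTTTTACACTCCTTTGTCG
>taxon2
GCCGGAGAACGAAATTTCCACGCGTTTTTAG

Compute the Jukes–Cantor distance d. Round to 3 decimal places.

The sequences differ at 9 of 31 sites (1, 10, 13, 14, 18, 22, 24, 28, 30), so p = 9/31 ≈ 0.290323.
d = −(3/4) ln(1 − 4p/3) = −0.75 ln(1 − 0.387097) = −0.75 ln(0.612903)
  = −0.75 × (-0.489549) = 0.367162 substitutions/site.

0.367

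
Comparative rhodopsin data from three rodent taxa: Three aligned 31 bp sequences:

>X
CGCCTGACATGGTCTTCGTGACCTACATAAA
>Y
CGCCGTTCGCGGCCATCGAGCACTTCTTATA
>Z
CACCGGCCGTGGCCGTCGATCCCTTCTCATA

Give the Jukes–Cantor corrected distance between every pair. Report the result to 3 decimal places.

d(X,Y) = 0.614, d(X,Z) = 0.614, d(Y,Z) = 0.316

X–Y: 13/31 sites differ → p ≈ 0.419355, d = −0.75 ln(1 − 0.55914) = 0.614271 ≈ 0.614.
X–Z: 13/31 sites differ → p ≈ 0.419355, d = −0.75 ln(1 − 0.55914) = 0.614271 ≈ 0.614.
Y–Z: 8/31 sites differ → p ≈ 0.258065, d = −0.75 ln(1 − 0.344087) = 0.316295 ≈ 0.316.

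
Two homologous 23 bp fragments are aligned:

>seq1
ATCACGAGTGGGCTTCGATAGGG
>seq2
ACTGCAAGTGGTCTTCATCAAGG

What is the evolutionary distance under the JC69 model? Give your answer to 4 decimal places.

The sequences differ at 9 of 23 sites (2, 3, 4, 6, 12, 17, 18, 19, 21), so p = 9/23 ≈ 0.391304.
d = −(3/4) ln(1 − 4p/3) = −0.75 ln(1 − 0.521739) = −0.75 ln(0.478261)
  = −0.75 × (-0.737599) = 0.553199 substitutions/site.

0.5532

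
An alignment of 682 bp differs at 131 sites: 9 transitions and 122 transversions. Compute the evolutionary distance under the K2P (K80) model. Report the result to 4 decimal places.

0.2256

P = 9/682 ≈ 0.013196 and Q = 122/682 ≈ 0.178886.
Under the Kimura two-parameter model, d = −½ ln(1 − 2P − Q) − ¼ ln(1 − 2Q).
1 − 2P − Q = 0.794722, giving −½ ln(0.794722) = 0.114881.
1 − 2Q = 0.642228, giving −¼ ln(0.642228) = 0.110703.
d = 0.114881 + 0.110703 = 0.225584.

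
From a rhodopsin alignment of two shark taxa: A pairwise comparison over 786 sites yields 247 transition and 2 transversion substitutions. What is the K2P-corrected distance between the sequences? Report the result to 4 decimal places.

P = 247/786 ≈ 0.314249 and Q = 2/786 ≈ 0.002545.
Under the Kimura two-parameter model, d = −½ ln(1 − 2P − Q) − ¼ ln(1 − 2Q).
1 − 2P − Q = 0.368957, giving −½ ln(0.368957) = 0.498538.
1 − 2Q = 0.99491, giving −¼ ln(0.99491) = 0.001276.
d = 0.498538 + 0.001276 = 0.499814.

0.4998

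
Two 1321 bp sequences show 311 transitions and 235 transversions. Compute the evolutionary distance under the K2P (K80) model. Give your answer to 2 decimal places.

0.63

P = 311/1321 ≈ 0.235428 and Q = 235/1321 ≈ 0.177896.
Under the Kimura two-parameter model, d = −½ ln(1 − 2P − Q) − ¼ ln(1 − 2Q).
1 − 2P − Q = 0.351248, giving −½ ln(0.351248) = 0.523131.
1 − 2Q = 0.644208, giving −¼ ln(0.644208) = 0.109933.
d = 0.523131 + 0.109933 = 0.633064.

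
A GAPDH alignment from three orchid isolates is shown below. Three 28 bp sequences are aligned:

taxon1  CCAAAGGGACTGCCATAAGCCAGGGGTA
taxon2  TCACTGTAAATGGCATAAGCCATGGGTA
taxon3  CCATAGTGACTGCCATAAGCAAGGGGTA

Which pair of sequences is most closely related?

taxon1 and taxon3

taxon1–taxon2: 8/28 differ, p = 0.286, d = 0.360.
taxon1–taxon3: 3/28 differ, p = 0.107, d = 0.116.
taxon2–taxon3: 8/28 differ, p = 0.286, d = 0.360.
The smallest distance is between taxon1 and taxon3.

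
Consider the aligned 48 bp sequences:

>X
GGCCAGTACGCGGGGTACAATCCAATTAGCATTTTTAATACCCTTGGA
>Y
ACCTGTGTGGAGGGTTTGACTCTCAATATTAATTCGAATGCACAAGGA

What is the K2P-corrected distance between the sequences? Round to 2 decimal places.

0.90

Of 48 sites, 7 differences are transitions and 18 are transversions, so P = 7/48 ≈ 0.145833 and Q = 18/48 = 0.375.
Under the Kimura two-parameter model, d = −½ ln(1 − 2P − Q) − ¼ ln(1 − 2Q).
1 − 2P − Q = 0.333334, giving −½ ln(0.333334) = 0.549305.
1 − 2Q = 0.25, giving −¼ ln(0.25) = 0.346574.
d = 0.549305 + 0.346574 = 0.895879.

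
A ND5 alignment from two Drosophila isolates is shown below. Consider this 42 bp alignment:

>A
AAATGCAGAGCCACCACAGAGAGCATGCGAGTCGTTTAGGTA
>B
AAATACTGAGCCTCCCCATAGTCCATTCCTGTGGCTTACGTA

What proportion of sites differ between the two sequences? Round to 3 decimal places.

0.310

The sequences differ at 13 of 42 positions.
p = 13/42 = 0.309523… ≈ 0.310 (to 3 d.p.).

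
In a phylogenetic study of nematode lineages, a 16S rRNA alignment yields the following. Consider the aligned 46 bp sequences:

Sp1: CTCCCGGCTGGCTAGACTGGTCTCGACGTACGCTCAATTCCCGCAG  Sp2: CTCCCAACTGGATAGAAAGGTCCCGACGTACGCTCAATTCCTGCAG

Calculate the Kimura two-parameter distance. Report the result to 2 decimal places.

0.17

Of 46 sites, 4 differences are transitions and 3 are transversions, so P = 4/46 ≈ 0.086957 and Q = 3/46 ≈ 0.065217.
Under the Kimura two-parameter model, d = −½ ln(1 − 2P − Q) − ¼ ln(1 − 2Q).
1 − 2P − Q = 0.760869, giving −½ ln(0.760869) = 0.136647.
1 − 2Q = 0.869566, giving −¼ ln(0.869566) = 0.034940.
d = 0.136647 + 0.034940 = 0.171587.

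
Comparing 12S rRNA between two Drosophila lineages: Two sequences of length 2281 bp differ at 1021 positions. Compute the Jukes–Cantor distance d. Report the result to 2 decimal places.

0.68

p = 1021/2281 ≈ 0.447611.
d = −(3/4) ln(1 − 4p/3) = −0.75 ln(1 − 0.596815) = −0.75 ln(0.403185)
  = −0.75 × (-0.908360) = 0.681270 substitutions/site.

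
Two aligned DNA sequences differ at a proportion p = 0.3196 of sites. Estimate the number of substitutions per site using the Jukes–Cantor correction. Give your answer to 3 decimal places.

0.417

d = −(3/4) ln(1 − 4p/3) = −0.75 ln(1 − 0.426133) = −0.75 ln(0.573867)
  = −0.75 × (-0.555358) = 0.416519 substitutions/site.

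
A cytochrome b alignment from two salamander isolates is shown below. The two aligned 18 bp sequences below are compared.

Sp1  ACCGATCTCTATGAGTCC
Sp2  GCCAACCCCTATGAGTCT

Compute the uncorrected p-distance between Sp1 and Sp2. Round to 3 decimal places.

0.278

The sequences differ at 5 of 18 positions (sites 1, 4, 6, 8, 18).
p = 5/18 = 0.277777… ≈ 0.278 (to 3 d.p.).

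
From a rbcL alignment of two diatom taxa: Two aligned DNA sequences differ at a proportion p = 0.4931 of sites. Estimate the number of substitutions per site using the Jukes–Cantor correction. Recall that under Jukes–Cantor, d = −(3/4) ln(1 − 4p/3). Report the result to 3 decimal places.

d = −(3/4) ln(1 − 4p/3) = −0.75 ln(1 − 0.657467) = −0.75 ln(0.342533)
  = −0.75 × (-1.071387) = 0.803540 substitutions/site.

0.804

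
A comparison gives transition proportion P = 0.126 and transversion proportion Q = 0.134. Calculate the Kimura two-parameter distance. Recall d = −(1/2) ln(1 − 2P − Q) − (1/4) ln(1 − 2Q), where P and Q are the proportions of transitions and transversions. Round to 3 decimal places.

0.322

Under the Kimura two-parameter model, d = −½ ln(1 − 2P − Q) − ¼ ln(1 − 2Q).
1 − 2P − Q = 0.614, giving −½ ln(0.614) = 0.243880.
1 − 2Q = 0.732, giving −¼ ln(0.732) = 0.077994.
d = 0.243880 + 0.077994 = 0.321874.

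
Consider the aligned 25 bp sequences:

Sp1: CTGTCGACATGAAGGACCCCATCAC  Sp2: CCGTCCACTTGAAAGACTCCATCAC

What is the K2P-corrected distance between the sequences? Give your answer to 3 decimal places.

Of 25 sites, 3 differences are transitions and 2 are transversions, so P = 3/25 = 0.12 and Q = 2/25 = 0.08.
Under the Kimura two-parameter model, d = −½ ln(1 − 2P − Q) − ¼ ln(1 − 2Q).
1 − 2P − Q = 0.68, giving −½ ln(0.68) = 0.192831.
1 − 2Q = 0.84, giving −¼ ln(0.84) = 0.043588.
d = 0.192831 + 0.043588 = 0.236419.

0.236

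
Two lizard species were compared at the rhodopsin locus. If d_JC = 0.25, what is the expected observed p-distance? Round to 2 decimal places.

p = (3/4)(1 − e^(−4d/3)) = 0.75 × (1 − e^(-0.333333)) = 0.75 × (1 − 0.716532) = 0.212601.

0.21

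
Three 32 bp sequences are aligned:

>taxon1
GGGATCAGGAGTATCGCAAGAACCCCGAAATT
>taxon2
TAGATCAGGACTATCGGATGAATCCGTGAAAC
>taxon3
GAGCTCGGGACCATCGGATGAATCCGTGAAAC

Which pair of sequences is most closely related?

taxon1–taxon2: 11/32 differ, p = 0.344, d = 0.460.
taxon1–taxon3: 13/32 differ, p = 0.406, d = 0.585.
taxon2–taxon3: 4/32 differ, p = 0.125, d = 0.137.
The smallest distance is between taxon2 and taxon3.

taxon2 and taxon3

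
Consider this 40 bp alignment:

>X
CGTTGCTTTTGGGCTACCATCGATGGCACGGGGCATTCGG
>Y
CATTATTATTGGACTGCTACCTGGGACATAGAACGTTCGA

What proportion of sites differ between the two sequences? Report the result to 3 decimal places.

The sequences differ at 18 of 40 positions.
p = 18/40 = 0.450.

0.450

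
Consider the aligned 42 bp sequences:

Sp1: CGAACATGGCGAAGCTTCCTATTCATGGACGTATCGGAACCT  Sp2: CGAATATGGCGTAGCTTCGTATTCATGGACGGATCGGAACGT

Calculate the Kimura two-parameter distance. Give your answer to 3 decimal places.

Of 42 sites, 1 differences are transitions and 4 are transversions, so P = 1/42 ≈ 0.02381 and Q = 4/42 ≈ 0.095238.
Under the Kimura two-parameter model, d = −½ ln(1 − 2P − Q) − ¼ ln(1 − 2Q).
1 − 2P − Q = 0.857142, giving −½ ln(0.857142) = 0.077076.
1 − 2Q = 0.809524, giving −¼ ln(0.809524) = 0.052827.
d = 0.077076 + 0.052827 = 0.129903.

0.130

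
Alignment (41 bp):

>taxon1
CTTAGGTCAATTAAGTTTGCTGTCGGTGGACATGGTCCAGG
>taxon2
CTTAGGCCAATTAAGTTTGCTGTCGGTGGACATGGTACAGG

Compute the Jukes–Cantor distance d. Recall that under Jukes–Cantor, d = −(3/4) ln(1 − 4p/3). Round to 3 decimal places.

0.050

The sequences differ at 2 of 41 sites (7, 37), so p = 2/41 ≈ 0.04878.
d = −(3/4) ln(1 − 4p/3) = −0.75 ln(1 − 0.06504) = −0.75 ln(0.93496)
  = −0.75 × (-0.067252) = 0.050439 substitutions/site.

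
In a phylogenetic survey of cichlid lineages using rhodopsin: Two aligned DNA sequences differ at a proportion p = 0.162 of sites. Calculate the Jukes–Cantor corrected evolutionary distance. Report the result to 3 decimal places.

0.183

d = −(3/4) ln(1 − 4p/3) = −0.75 ln(1 − 0.216) = −0.75 ln(0.784)
  = −0.75 × (-0.243346) = 0.182510 substitutions/site.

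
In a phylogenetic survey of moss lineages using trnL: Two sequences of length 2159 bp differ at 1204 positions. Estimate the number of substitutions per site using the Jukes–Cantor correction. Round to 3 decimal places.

p = 1204/2159 ≈ 0.557666.
d = −(3/4) ln(1 − 4p/3) = −0.75 ln(1 − 0.743555) = −0.75 ln(0.256445)
  = −0.75 × (-1.360841) = 1.020631 substitutions/site.

1.021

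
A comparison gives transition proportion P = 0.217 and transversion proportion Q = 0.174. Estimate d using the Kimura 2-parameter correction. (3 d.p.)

0.575

Under the Kimura two-parameter model, d = −½ ln(1 − 2P − Q) − ¼ ln(1 − 2Q).
1 − 2P − Q = 0.392, giving −½ ln(0.392) = 0.468247.
1 − 2Q = 0.652, giving −¼ ln(0.652) = 0.106928.
d = 0.468247 + 0.106928 = 0.575175.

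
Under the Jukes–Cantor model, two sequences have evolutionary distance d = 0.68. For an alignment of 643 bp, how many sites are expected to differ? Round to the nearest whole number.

Invert JC69: p = (3/4)(1 − e^(−4d/3)) = 0.75 × (1 − e^(-0.906667)) = 0.75 × (1 − 0.403868) = 0.447099.
Expected differing sites = pL ≈ 0.447099 × 643 = 287.484657 ≈ 287.

287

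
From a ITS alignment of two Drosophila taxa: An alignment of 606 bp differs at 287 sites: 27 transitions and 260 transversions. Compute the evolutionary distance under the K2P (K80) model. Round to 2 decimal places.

P = 27/606 ≈ 0.044554 and Q = 260/606 ≈ 0.429043.
Under the Kimura two-parameter model, d = −½ ln(1 − 2P − Q) − ¼ ln(1 − 2Q).
1 − 2P − Q = 0.481849, giving −½ ln(0.481849) = 0.365062.
1 − 2Q = 0.141914, giving −¼ ln(0.141914) = 0.488134.
d = 0.365062 + 0.488134 = 0.853196.

0.85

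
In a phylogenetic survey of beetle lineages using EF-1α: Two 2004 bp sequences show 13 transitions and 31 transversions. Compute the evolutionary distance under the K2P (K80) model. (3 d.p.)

P = 13/2004 ≈ 0.006487 and Q = 31/2004 ≈ 0.015469.
Under the Kimura two-parameter model, d = −½ ln(1 − 2P − Q) − ¼ ln(1 − 2Q).
1 − 2P − Q = 0.971557, giving −½ ln(0.971557) = 0.014428.
1 − 2Q = 0.969062, giving −¼ ln(0.969062) = 0.007857.
d = 0.014428 + 0.007857 = 0.022285.

0.022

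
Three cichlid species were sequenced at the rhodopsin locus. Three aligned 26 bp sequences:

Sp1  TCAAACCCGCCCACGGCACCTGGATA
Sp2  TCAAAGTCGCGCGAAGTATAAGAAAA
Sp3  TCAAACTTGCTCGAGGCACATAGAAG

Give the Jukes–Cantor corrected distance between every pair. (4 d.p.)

d(Sp1,Sp2) = 0.7166, d(Sp1,Sp3) = 0.4643, d(Sp2,Sp3) = 0.5393

Sp1–Sp2: 12/26 sites differ → p ≈ 0.461538, d = −0.75 ln(1 − 0.615384) = 0.716632 ≈ 0.7166.
Sp1–Sp3: 9/26 sites differ → p ≈ 0.346154, d = −0.75 ln(1 − 0.461539) = 0.464280 ≈ 0.4643.
Sp2–Sp3: 10/26 sites differ → p ≈ 0.384615, d = −0.75 ln(1 − 0.51282) = 0.539341 ≈ 0.5393.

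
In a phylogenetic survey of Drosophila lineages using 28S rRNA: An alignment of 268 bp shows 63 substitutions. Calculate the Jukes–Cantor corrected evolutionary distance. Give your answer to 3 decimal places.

0.282

p = 63/268 ≈ 0.235075.
d = −(3/4) ln(1 − 4p/3) = −0.75 ln(1 − 0.313433) = −0.75 ln(0.686567)
  = −0.75 × (-0.376051) = 0.282038 substitutions/site.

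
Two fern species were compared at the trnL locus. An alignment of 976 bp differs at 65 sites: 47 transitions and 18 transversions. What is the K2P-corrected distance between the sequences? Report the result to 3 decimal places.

P = 47/976 ≈ 0.048156 and Q = 18/976 ≈ 0.018443.
Under the Kimura two-parameter model, d = −½ ln(1 − 2P − Q) − ¼ ln(1 − 2Q).
1 − 2P − Q = 0.885245, giving −½ ln(0.885245) = 0.060945.
1 − 2Q = 0.963114, giving −¼ ln(0.963114) = 0.009396.
d = 0.060945 + 0.009396 = 0.070341.

0.070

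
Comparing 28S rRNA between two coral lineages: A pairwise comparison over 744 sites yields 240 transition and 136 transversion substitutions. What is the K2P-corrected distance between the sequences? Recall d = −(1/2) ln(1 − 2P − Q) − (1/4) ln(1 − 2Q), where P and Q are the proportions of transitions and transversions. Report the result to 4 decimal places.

0.9938

P = 240/744 ≈ 0.322581 and Q = 136/744 ≈ 0.182796.
Under the Kimura two-parameter model, d = −½ ln(1 − 2P − Q) − ¼ ln(1 − 2Q).
1 − 2P − Q = 0.172042, giving −½ ln(0.172042) = 0.880008.
1 − 2Q = 0.634408, giving −¼ ln(0.634408) = 0.113766.
d = 0.880008 + 0.113766 = 0.993774.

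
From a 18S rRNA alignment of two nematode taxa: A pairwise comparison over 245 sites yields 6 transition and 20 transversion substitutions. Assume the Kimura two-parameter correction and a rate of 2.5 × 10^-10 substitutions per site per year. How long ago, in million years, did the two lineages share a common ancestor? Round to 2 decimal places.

229.09

P = 6/245 ≈ 0.02449 and Q = 20/245 ≈ 0.081633.
Under the Kimura two-parameter model, d = −½ ln(1 − 2P − Q) − ¼ ln(1 − 2Q).
1 − 2P − Q = 0.869387, giving −½ ln(0.869387) = 0.069983.
1 − 2Q = 0.836734, giving −¼ ln(0.836734) = 0.044562.
d = 0.069983 + 0.044562 = 0.114545.
Under a molecular clock d = 2μt, so t = d/(2μ) = 0.114545 / (2 × 2.5 × 10^-10) = 229.09 million years.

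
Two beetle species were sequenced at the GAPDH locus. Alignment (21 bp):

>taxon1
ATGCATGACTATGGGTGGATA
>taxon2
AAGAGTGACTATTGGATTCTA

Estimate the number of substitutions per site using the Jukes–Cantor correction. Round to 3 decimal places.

The sequences differ at 8 of 21 sites (2, 4, 5, 13, 16, 17, 18, 19), so p = 8/21 ≈ 0.380952.
d = −(3/4) ln(1 − 4p/3) = −0.75 ln(1 − 0.507936) = −0.75 ln(0.492064)
  = −0.75 × (-0.709146) = 0.531860 substitutions/site.

0.532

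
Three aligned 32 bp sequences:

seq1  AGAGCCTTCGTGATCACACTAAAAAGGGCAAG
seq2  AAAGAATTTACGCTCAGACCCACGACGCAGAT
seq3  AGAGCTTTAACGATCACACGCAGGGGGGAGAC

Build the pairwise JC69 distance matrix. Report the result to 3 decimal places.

d(seq1,seq2) = 0.924, d(seq1,seq3) = 0.520, d(seq2,seq3) = 0.520

seq1–seq2: 17/32 sites differ → p = 0.53125, d = −0.75 ln(1 − 0.708333) = 0.924107 ≈ 0.924.
seq1–seq3: 12/32 sites differ → p = 0.375, d = −0.75 ln(1 − 0.5) = 0.519860 ≈ 0.520.
seq2–seq3: 12/32 sites differ → p = 0.375, d = −0.75 ln(1 − 0.5) = 0.519860 ≈ 0.520.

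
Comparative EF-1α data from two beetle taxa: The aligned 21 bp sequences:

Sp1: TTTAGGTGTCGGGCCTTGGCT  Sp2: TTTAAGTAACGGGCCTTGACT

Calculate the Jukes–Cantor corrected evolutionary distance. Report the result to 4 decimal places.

The sequences differ at 4 of 21 sites (5, 8, 9, 19), so p = 4/21 ≈ 0.190476.
d = −(3/4) ln(1 − 4p/3) = −0.75 ln(1 − 0.253968) = −0.75 ln(0.746032)
  = −0.75 × (-0.292987) = 0.219740 substitutions/site.

0.2197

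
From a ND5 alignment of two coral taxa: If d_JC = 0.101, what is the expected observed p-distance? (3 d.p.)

p = (3/4)(1 − e^(−4d/3)) = 0.75 × (1 − e^(-0.134667)) = 0.75 × (1 − 0.874007) = 0.094495.

0.094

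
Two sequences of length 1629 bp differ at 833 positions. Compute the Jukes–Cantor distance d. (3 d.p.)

p = 833/1629 ≈ 0.511357.
d = −(3/4) ln(1 − 4p/3) = −0.75 ln(1 − 0.681809) = −0.75 ln(0.318191)
  = −0.75 × (-1.145103) = 0.858827 substitutions/site.

0.859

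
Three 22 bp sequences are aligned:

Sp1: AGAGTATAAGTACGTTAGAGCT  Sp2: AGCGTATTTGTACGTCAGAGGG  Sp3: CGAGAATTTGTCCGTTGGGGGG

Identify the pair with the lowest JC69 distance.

Sp1–Sp2: 6/22 differ, p = 0.273, d = 0.339.
Sp1–Sp3: 9/22 differ, p = 0.409, d = 0.591.
Sp2–Sp3: 7/22 differ, p = 0.318, d = 0.414.
The smallest distance is between Sp1 and Sp2.

Sp1 and Sp2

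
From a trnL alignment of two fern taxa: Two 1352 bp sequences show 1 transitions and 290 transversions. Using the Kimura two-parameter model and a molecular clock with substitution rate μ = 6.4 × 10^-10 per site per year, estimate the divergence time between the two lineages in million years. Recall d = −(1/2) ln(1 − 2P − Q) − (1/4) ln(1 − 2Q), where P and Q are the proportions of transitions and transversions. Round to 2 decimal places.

P = 1/1352 ≈ 0.00074 and Q = 290/1352 ≈ 0.214497.
Under the Kimura two-parameter model, d = −½ ln(1 − 2P − Q) − ¼ ln(1 − 2Q).
1 − 2P − Q = 0.784023, giving −½ ln(0.784023) = 0.121658.
1 − 2Q = 0.571006, giving −¼ ln(0.571006) = 0.140089.
d = 0.121658 + 0.140089 = 0.261747.
Under a molecular clock d = 2μt, so t = d/(2μ) = 0.261747 / (2 × 6.4 × 10^-10) = 204.49 million years.

204.49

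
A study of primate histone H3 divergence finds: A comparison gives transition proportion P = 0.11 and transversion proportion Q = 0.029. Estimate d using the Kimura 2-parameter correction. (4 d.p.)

Under the Kimura two-parameter model, d = −½ ln(1 − 2P − Q) − ¼ ln(1 − 2Q).
1 − 2P − Q = 0.751, giving −½ ln(0.751) = 0.143175.
1 − 2Q = 0.942, giving −¼ ln(0.942) = 0.014938.
d = 0.143175 + 0.014938 = 0.158113.

0.1581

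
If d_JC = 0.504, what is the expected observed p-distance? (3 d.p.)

0.367

p = (3/4)(1 − e^(−4d/3)) = 0.75 × (1 − e^(-0.672)) = 0.75 × (1 − 0.510686) = 0.366986.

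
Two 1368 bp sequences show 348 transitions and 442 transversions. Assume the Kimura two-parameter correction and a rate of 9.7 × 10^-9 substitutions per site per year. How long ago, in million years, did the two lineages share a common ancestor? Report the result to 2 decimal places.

P = 348/1368 ≈ 0.254386 and Q = 442/1368 ≈ 0.323099.
Under the Kimura two-parameter model, d = −½ ln(1 − 2P − Q) − ¼ ln(1 − 2Q).
1 − 2P − Q = 0.168129, giving −½ ln(0.168129) = 0.891512.
1 − 2Q = 0.353802, giving −¼ ln(0.353802) = 0.259754.
d = 0.891512 + 0.259754 = 1.151266.
Under a molecular clock d = 2μt, so t = d/(2μ) = 1.151266 / (2 × 9.7 × 10^-9) = 59.34 million years.

59.34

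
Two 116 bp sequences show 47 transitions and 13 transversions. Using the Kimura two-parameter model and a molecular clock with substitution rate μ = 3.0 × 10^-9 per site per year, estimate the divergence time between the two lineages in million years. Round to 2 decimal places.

P = 47/116 ≈ 0.405172 and Q = 13/116 ≈ 0.112069.
Under the Kimura two-parameter model, d = −½ ln(1 − 2P − Q) − ¼ ln(1 − 2Q).
1 − 2P − Q = 0.077587, giving −½ ln(0.077587) = 1.278178.
1 − 2Q = 0.775862, giving −¼ ln(0.775862) = 0.063445.
d = 1.278178 + 0.063445 = 1.341623.
Under a molecular clock d = 2μt, so t = d/(2μ) = 1.341623 / (2 × 3.0 × 10^-9) = 223.60 million years.

223.60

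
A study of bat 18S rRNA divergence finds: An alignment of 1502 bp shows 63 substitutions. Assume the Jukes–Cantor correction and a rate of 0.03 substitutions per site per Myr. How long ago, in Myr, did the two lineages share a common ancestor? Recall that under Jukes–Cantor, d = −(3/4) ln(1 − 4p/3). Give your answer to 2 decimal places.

p = 63/1502 ≈ 0.041944.
d = −(3/4) ln(1 − 4p/3) = −0.75 ln(1 − 0.055925) = −0.75 ln(0.944075)
  = −0.75 × (-0.057550) = 0.043163 substitutions/site.
Under a molecular clock d = 2μt, so t = d/(2μ) = 0.043163 / (2 × 0.03) = 0.72 Myr.

0.72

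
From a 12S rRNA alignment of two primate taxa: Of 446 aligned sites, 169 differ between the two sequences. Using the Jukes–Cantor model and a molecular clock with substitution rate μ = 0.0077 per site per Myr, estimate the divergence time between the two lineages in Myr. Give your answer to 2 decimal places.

34.27

p = 169/446 ≈ 0.378924.
d = −(3/4) ln(1 − 4p/3) = −0.75 ln(1 − 0.505232) = −0.75 ln(0.494768)
  = −0.75 × (-0.703666) = 0.527750 substitutions/site.
Under a molecular clock d = 2μt, so t = d/(2μ) = 0.527750 / (2 × 0.0077) = 34.27 Myr.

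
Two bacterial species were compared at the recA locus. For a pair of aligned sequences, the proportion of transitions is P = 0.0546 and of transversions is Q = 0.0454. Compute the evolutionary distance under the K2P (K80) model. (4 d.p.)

Under the Kimura two-parameter model, d = −½ ln(1 − 2P − Q) − ¼ ln(1 − 2Q).
1 − 2P − Q = 0.8454, giving −½ ln(0.8454) = 0.083973.
1 − 2Q = 0.9092, giving −¼ ln(0.9092) = 0.023798.
d = 0.083973 + 0.023798 = 0.107771.

0.1078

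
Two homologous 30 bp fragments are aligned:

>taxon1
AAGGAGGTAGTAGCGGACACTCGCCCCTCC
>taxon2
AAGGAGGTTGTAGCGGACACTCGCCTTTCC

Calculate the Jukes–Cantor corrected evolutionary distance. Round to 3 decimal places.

0.107

The sequences differ at 3 of 30 sites (9, 26, 27), so p = 3/30 = 0.1.
d = −(3/4) ln(1 − 4p/3) = −0.75 ln(1 − 0.133333) = −0.75 ln(0.866667)
  = −0.75 × (-0.143100) = 0.107325 substitutions/site.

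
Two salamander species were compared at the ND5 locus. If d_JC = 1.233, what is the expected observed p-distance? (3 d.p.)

0.605

p = (3/4)(1 − e^(−4d/3)) = 0.75 × (1 − e^(-1.644)) = 0.75 × (1 − 0.193206) = 0.605096.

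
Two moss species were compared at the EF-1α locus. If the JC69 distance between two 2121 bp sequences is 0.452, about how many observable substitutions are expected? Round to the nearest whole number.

720

Invert JC69: p = (3/4)(1 − e^(−4d/3)) = 0.75 × (1 − e^(-0.602667)) = 0.75 × (1 − 0.547350) = 0.339488.
Expected differing sites = pL ≈ 0.339488 × 2121 = 720.054048 ≈ 720.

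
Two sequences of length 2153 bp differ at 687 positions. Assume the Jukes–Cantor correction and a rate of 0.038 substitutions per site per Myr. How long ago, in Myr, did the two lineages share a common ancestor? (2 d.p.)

p = 687/2153 ≈ 0.31909.
d = −(3/4) ln(1 − 4p/3) = −0.75 ln(1 − 0.425453) = −0.75 ln(0.574547)
  = −0.75 × (-0.554173) = 0.415630 substitutions/site.
Under a molecular clock d = 2μt, so t = d/(2μ) = 0.415630 / (2 × 0.038) = 5.47 Myr.

5.47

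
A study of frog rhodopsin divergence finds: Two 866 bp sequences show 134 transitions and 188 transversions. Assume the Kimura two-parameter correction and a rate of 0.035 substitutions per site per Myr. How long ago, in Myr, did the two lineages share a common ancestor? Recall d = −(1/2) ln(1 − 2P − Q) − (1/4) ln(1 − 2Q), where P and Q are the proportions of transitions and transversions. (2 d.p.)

P = 134/866 ≈ 0.154734 and Q = 188/866 ≈ 0.21709.
Under the Kimura two-parameter model, d = −½ ln(1 − 2P − Q) − ¼ ln(1 − 2Q).
1 − 2P − Q = 0.473442, giving −½ ln(0.473442) = 0.373863.
1 − 2Q = 0.56582, giving −¼ ln(0.56582) = 0.142370.
d = 0.373863 + 0.142370 = 0.516233.
Under a molecular clock d = 2μt, so t = d/(2μ) = 0.516233 / (2 × 0.035) = 7.37 Myr.

7.37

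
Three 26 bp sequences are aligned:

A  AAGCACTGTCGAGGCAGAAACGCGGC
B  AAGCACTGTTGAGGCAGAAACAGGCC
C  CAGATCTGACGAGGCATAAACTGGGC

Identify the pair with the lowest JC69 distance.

A and B

A–B: 4/26 differ, p = 0.154, d = 0.172.
A–C: 7/26 differ, p = 0.269, d = 0.334.
B–C: 8/26 differ, p = 0.308, d = 0.396.
The smallest distance is between A and B.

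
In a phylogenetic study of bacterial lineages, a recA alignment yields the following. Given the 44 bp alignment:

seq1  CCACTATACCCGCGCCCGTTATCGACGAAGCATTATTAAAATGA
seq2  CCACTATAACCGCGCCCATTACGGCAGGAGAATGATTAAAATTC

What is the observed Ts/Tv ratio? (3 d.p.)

Transitions are A↔G and C↔T; transversions are all other mismatches.
Transitions: 3. Transversions: 8.
R = 3/8 = 0.375.

0.375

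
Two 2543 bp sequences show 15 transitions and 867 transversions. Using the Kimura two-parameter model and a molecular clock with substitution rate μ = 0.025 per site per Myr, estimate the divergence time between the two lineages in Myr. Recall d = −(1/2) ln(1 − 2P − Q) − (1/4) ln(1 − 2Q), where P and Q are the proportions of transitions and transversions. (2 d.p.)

P = 15/2543 ≈ 0.005899 and Q = 867/2543 ≈ 0.340936.
Under the Kimura two-parameter model, d = −½ ln(1 − 2P − Q) − ¼ ln(1 − 2Q).
1 − 2P − Q = 0.647266, giving −½ ln(0.647266) = 0.217499.
1 − 2Q = 0.318128, giving −¼ ln(0.318128) = 0.286325.
d = 0.217499 + 0.286325 = 0.503824.
Under a molecular clock d = 2μt, so t = d/(2μ) = 0.503824 / (2 × 0.025) = 10.08 Myr.

10.08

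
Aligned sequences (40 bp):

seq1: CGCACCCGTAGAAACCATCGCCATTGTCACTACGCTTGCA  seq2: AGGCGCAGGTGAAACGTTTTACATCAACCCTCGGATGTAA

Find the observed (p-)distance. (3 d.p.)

The sequences differ at 22 of 40 positions.
p = 22/40 = 0.550.

0.550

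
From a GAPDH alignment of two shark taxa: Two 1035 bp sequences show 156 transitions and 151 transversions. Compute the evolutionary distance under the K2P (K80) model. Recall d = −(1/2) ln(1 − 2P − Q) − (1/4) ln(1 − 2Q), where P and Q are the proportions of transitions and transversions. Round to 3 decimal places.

P = 156/1035 ≈ 0.150725 and Q = 151/1035 ≈ 0.145894.
Under the Kimura two-parameter model, d = −½ ln(1 − 2P − Q) − ¼ ln(1 − 2Q).
1 − 2P − Q = 0.552656, giving −½ ln(0.552656) = 0.296510.
1 − 2Q = 0.708212, giving −¼ ln(0.708212) = 0.086253.
d = 0.296510 + 0.086253 = 0.382763.

0.383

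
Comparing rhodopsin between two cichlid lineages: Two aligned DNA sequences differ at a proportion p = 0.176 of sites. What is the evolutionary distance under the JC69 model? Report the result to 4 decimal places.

0.2006

d = −(3/4) ln(1 − 4p/3) = −0.75 ln(1 − 0.234667) = −0.75 ln(0.765333)
  = −0.75 × (-0.267444) = 0.200583 substitutions/site.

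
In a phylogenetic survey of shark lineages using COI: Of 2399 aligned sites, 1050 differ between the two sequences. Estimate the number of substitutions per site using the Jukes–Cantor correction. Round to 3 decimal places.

p = 1050/2399 ≈ 0.437682.
d = −(3/4) ln(1 − 4p/3) = −0.75 ln(1 − 0.583576) = −0.75 ln(0.416424)
  = −0.75 × (-0.876051) = 0.657038 substitutions/site.

0.657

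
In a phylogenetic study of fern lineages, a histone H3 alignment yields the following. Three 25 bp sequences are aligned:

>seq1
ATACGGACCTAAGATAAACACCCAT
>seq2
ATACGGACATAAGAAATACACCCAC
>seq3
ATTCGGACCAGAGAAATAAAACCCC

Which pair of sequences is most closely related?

seq1–seq2: 4/25 differ, p = 0.160, d = 0.180.
seq1–seq3: 9/25 differ, p = 0.360, d = 0.490.
seq2–seq3: 7/25 differ, p = 0.280, d = 0.351.
The smallest distance is between seq1 and seq2.

seq1 and seq2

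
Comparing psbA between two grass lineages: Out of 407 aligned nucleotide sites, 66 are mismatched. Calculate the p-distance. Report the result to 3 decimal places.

p = 66/407 = 0.162162… ≈ 0.162 (to 3 d.p.).

0.162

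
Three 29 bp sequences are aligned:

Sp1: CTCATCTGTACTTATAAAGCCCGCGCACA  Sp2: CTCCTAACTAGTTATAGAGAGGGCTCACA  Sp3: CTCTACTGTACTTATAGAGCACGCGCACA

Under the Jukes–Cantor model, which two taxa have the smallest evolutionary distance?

Sp1–Sp2: 10/29 differ, p = 0.345, d = 0.462.
Sp1–Sp3: 4/29 differ, p = 0.138, d = 0.152.
Sp2–Sp3: 10/29 differ, p = 0.345, d = 0.462.
The smallest distance is between Sp1 and Sp3.

Sp1 and Sp3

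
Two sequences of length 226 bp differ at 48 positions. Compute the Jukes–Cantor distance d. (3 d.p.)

p = 48/226 ≈ 0.212389.
d = −(3/4) ln(1 − 4p/3) = −0.75 ln(1 − 0.283185) = −0.75 ln(0.716815)
  = −0.75 × (-0.332937) = 0.249703 substitutions/site.

0.250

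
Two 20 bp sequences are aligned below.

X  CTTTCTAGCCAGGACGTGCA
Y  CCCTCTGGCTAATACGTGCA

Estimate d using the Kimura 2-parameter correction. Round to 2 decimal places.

0.43

Of 20 sites, 5 differences are transitions and 1 are transversions, so P = 5/20 = 0.25 and Q = 1/20 = 0.05.
Under the Kimura two-parameter model, d = −½ ln(1 − 2P − Q) − ¼ ln(1 − 2Q).
1 − 2P − Q = 0.45, giving −½ ln(0.45) = 0.399254.
1 − 2Q = 0.9, giving −¼ ln(0.9) = 0.026340.
d = 0.399254 + 0.026340 = 0.425594.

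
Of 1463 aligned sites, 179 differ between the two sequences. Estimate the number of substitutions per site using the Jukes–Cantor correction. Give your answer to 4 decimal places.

p = 179/1463 ≈ 0.122351.
d = −(3/4) ln(1 − 4p/3) = −0.75 ln(1 − 0.163135) = −0.75 ln(0.836865)
  = −0.75 × (-0.178093) = 0.133570 substitutions/site.

0.1336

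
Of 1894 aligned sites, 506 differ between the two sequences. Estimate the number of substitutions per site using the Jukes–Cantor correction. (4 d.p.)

0.3303

p = 506/1894 ≈ 0.267159.
d = −(3/4) ln(1 − 4p/3) = −0.75 ln(1 − 0.356212) = −0.75 ln(0.643788)
  = −0.75 × (-0.440386) = 0.330290 substitutions/site.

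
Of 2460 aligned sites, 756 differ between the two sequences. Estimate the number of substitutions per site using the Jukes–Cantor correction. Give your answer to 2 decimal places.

0.40

p = 756/2460 ≈ 0.307317.
d = −(3/4) ln(1 − 4p/3) = −0.75 ln(1 − 0.409756) = −0.75 ln(0.590244)
  = −0.75 × (-0.527219) = 0.395414 substitutions/site.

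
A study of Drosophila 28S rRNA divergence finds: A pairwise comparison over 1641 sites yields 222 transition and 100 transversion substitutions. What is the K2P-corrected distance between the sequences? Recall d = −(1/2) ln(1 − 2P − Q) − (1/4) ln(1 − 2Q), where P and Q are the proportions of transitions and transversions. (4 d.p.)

P = 222/1641 ≈ 0.135283 and Q = 100/1641 ≈ 0.060938.
Under the Kimura two-parameter model, d = −½ ln(1 − 2P − Q) − ¼ ln(1 − 2Q).
1 − 2P − Q = 0.668496, giving −½ ln(0.668496) = 0.201362.
1 − 2Q = 0.878124, giving −¼ ln(0.878124) = 0.032492.
d = 0.201362 + 0.032492 = 0.233854.

0.2339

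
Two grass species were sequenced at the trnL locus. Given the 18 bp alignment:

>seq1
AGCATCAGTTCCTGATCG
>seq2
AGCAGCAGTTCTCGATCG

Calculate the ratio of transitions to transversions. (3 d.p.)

Transitions are A↔G and C↔T; transversions are all other mismatches.
Transitions: 2. Transversions: 1.
R = 2/1 = 2.000.

2.000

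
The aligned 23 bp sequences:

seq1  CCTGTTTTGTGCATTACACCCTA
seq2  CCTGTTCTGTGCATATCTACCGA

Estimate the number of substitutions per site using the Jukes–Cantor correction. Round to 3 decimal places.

0.321

The sequences differ at 6 of 23 sites (7, 15, 16, 18, 19, 22), so p = 6/23 ≈ 0.26087.
d = −(3/4) ln(1 − 4p/3) = −0.75 ln(1 − 0.347827) = −0.75 ln(0.652173)
  = −0.75 × (-0.427445) = 0.320584 substitutions/site.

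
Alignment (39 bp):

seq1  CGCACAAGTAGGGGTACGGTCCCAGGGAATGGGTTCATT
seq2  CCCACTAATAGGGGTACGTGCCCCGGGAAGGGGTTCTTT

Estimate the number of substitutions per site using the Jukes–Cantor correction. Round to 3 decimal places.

0.240

The sequences differ at 8 of 39 sites (2, 6, 8, 19, 20, 24, 30, 37), so p = 8/39 ≈ 0.205128.
d = −(3/4) ln(1 − 4p/3) = −0.75 ln(1 − 0.273504) = −0.75 ln(0.726496)
  = −0.75 × (-0.319522) = 0.239642 substitutions/site.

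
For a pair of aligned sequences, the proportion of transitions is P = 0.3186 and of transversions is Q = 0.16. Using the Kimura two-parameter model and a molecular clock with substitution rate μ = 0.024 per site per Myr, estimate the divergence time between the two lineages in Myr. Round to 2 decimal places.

18.63

Under the Kimura two-parameter model, d = −½ ln(1 − 2P − Q) − ¼ ln(1 − 2Q).
1 − 2P − Q = 0.2028, giving −½ ln(0.2028) = 0.797768.
1 − 2Q = 0.68, giving −¼ ln(0.68) = 0.096416.
d = 0.797768 + 0.096416 = 0.894184.
Under a molecular clock d = 2μt, so t = d/(2μ) = 0.894184 / (2 × 0.024) = 18.63 Myr.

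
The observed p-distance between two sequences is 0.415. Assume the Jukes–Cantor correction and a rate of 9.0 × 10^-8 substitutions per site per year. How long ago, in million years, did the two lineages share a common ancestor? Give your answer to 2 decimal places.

d = −(3/4) ln(1 − 4p/3) = −0.75 ln(1 − 0.553333) = −0.75 ln(0.446667)
  = −0.75 × (-0.805942) = 0.604457 substitutions/site.
Under a molecular clock d = 2μt, so t = d/(2μ) = 0.604457 / (2 × 9.0 × 10^-8) = 3.36 million years.

3.36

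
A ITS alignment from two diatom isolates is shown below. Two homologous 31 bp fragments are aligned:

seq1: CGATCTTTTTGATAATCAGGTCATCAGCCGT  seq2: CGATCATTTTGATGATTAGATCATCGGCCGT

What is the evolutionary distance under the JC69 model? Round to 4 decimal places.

The sequences differ at 5 of 31 sites (6, 14, 17, 20, 26), so p = 5/31 ≈ 0.16129.
d = −(3/4) ln(1 − 4p/3) = −0.75 ln(1 − 0.215053) = −0.75 ln(0.784947)
  = −0.75 × (-0.242139) = 0.181604 substitutions/site.

0.1816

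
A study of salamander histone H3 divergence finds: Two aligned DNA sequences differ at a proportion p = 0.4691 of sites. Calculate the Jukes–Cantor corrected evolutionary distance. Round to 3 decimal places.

0.737

d = −(3/4) ln(1 − 4p/3) = −0.75 ln(1 − 0.625467) = −0.75 ln(0.374533)
  = −0.75 × (-0.982075) = 0.736556 substitutions/site.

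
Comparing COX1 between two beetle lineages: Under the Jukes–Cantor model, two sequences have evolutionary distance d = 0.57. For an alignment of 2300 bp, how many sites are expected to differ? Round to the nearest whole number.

Invert JC69: p = (3/4)(1 − e^(−4d/3)) = 0.75 × (1 − e^(-0.76)) = 0.75 × (1 − 0.467666) = 0.399251.
Expected differing sites = pL ≈ 0.399251 × 2300 = 918.2773 ≈ 918.

918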